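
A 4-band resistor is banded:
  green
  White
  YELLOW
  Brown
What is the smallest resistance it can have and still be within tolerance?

584100 Ω

Green → 5 (first significant figure)
White → 9 (second significant figure)
Yellow → ×10^4 multiplier
Brown → ±1% tolerance
59 × 10000 = 590000 Ω
Smallest = 590000 × (1 − 1/100) = 584100 Ω.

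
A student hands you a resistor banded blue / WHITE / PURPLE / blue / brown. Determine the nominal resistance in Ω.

Blue → 6 (first significant figure)
White → 9 (second significant figure)
Violet → 7 (third significant figure)
Blue → ×10^6 multiplier
697 × 1000000 = 697000000 Ω

697000000 Ω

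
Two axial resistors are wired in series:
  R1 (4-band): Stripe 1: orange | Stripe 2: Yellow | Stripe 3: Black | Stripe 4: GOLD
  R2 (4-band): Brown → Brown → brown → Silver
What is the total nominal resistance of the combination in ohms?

144 Ω

R1: orange, yellow → 34; black ×1 → 34 Ω.
R2: brown, brown → 11; brown ×10 → 110 Ω.
Series: 34 + 110 = 144 Ω.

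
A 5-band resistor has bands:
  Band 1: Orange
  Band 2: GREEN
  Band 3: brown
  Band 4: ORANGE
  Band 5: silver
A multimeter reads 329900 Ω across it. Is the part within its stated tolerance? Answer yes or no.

Orange → 3 (first significant figure)
Green → 5 (second significant figure)
Brown → 1 (third significant figure)
Orange → ×10^3 multiplier
Silver → ±10% tolerance
351 × 1000 = 351000 Ω
Allowed range: 315900 Ω to 386100 Ω.
329900 Ω lies inside that range.

yes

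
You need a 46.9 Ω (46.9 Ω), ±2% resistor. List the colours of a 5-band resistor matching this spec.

46.9 Ω = 469 × 10^-1.
4 → yellow
6 → blue
9 → white
Multiplier 10^-1 → gold.
±2% tolerance → red.

yellow, blue, white, gold, red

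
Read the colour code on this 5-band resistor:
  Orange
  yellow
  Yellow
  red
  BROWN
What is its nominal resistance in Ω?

Orange → 3 (first significant figure)
Yellow → 4 (second significant figure)
Yellow → 4 (third significant figure)
Red → ×10^2 multiplier
344 × 100 = 34400 Ω

34400 Ω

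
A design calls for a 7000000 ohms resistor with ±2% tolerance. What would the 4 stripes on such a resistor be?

violet, black, green, red

7000000 Ω = 70 × 10^5.
7 → violet
0 → black
Multiplier 10^5 → green.
±2% tolerance → red.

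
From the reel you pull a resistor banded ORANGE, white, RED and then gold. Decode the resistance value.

Orange → 3 (first significant figure)
White → 9 (second significant figure)
Red → ×10^2 multiplier
39 × 100 = 3900 Ω

3900 Ω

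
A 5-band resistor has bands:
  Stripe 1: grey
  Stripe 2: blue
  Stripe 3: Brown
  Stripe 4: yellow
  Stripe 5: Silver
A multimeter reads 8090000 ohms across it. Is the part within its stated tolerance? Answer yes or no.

Grey → 8 (first significant figure)
Blue → 6 (second significant figure)
Brown → 1 (third significant figure)
Yellow → ×10^4 multiplier
Silver → ±10% tolerance
861 × 10000 = 8610000 Ω
Allowed range: 7749000 Ω to 9471000 Ω.
8090000 ohms lies inside that range.

yes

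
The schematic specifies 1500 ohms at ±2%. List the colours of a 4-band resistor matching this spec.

1500 Ω = 15 × 10^2.
1 → brown
5 → green
Multiplier 10^2 → red.
±2% tolerance → red.

brown, green, red, red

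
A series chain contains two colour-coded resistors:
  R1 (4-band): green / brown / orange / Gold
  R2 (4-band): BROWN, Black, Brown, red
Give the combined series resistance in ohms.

R1: green, brown → 51; orange ×10^3 → 51000 Ω.
R2: brown, black → 10; brown ×10 → 100 Ω.
Series: 51000 + 100 = 51100 Ω.

51100 Ω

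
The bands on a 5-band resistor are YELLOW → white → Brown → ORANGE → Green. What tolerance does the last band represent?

The last band, green, is the tolerance band.
Green corresponds to ±0.5%.

±0.5%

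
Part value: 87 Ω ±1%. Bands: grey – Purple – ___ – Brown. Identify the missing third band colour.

black

87 Ω = 87 × 10^0.
The third band is the multiplier, 10^0, which is black.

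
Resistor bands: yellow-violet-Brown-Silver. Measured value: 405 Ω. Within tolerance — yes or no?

Yellow → 4 (first significant figure)
Violet → 7 (second significant figure)
Brown → ×10 multiplier
Silver → ±10% tolerance
47 × 10 = 470 Ω
Allowed range: 423 Ω to 517 Ω.
405 Ω lies outside that range.

no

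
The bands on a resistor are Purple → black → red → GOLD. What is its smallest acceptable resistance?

Violet → 7 (first significant figure)
Black → 0 (second significant figure)
Red → ×10^2 multiplier
Gold → ±5% tolerance
70 × 100 = 7000 Ω
Smallest = 7000 × (1 − 5/100) = 6650 Ω.

6650 Ω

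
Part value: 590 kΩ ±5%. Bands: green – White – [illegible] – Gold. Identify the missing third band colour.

yellow

590000 Ω = 59 × 10^4.
The third band is the multiplier, 10^4, which is yellow.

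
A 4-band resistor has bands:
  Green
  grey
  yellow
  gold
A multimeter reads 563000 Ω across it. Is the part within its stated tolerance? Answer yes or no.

Green → 5 (first significant figure)
Grey → 8 (second significant figure)
Yellow → ×10^4 multiplier
Gold → ±5% tolerance
58 × 10000 = 580000 Ω
Allowed range: 551000 Ω to 609000 Ω.
563000 Ω lies inside that range.

yes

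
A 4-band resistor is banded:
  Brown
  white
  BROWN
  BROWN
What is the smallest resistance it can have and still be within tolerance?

Brown → 1 (first significant figure)
White → 9 (second significant figure)
Brown → ×10 multiplier
Brown → ±1% tolerance
19 × 10 = 190 Ω
Smallest = 190 × (1 − 1/100) = 188.1 Ω.

188.1 Ω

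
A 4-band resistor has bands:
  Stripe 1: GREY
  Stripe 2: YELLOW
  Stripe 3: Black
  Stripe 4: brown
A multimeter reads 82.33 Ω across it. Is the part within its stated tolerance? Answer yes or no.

no

Grey → 8 (first significant figure)
Yellow → 4 (second significant figure)
Black → ×1 multiplier
Brown → ±1% tolerance
84 × 1 = 84 Ω
Allowed range: 83.16 Ω to 84.84 Ω.
82.33 Ω lies outside that range.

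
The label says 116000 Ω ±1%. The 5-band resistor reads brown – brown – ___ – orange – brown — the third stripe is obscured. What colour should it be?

blue

116000 Ω = 116 × 10^3.
The third band gives digit 6 of the significand, and 6 is blue.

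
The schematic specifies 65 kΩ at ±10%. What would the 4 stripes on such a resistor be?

65000 Ω = 65 × 10^3.
6 → blue
5 → green
Multiplier 10^3 → orange.
±10% tolerance → silver.

blue, green, orange, silver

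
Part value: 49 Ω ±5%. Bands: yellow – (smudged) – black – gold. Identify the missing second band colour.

white

49 Ω = 49 × 10^0.
The second band gives digit 9 of the significand, and 9 is white.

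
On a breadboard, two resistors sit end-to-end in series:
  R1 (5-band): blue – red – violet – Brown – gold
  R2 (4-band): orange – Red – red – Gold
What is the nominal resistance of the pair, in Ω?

9470 Ω

R1: blue, red, violet → 627; brown ×10 → 6270 Ω.
R2: orange, red → 32; red ×10^2 → 3200 Ω.
Series: 6270 + 3200 = 9470 Ω.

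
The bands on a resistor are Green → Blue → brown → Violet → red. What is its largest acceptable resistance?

Green → 5 (first significant figure)
Blue → 6 (second significant figure)
Brown → 1 (third significant figure)
Violet → ×10^7 multiplier
Red → ±2% tolerance
561 × 10000000 = 5610000000 Ω
Largest = 5610000000 × (1 + 2/100) = 5722200000 Ω.

5722200000 Ω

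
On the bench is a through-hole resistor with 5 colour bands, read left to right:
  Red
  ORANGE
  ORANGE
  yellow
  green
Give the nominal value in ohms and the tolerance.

Red → 2 (first significant figure)
Orange → 3 (second significant figure)
Orange → 3 (third significant figure)
Yellow → ×10^4 multiplier
Green → ±0.5% tolerance
233 × 10000 = 2330000 Ω

2330000 Ω ±0.5%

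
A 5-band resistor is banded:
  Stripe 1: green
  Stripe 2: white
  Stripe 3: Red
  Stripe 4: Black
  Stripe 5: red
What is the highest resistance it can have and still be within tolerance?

603.84 Ω

Green → 5 (first significant figure)
White → 9 (second significant figure)
Red → 2 (third significant figure)
Black → ×1 multiplier
Red → ±2% tolerance
592 × 1 = 592 Ω
Highest = 592 × (1 + 2/100) = 603.84 Ω.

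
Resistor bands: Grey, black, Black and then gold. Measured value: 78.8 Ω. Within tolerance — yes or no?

yes

Grey → 8 (first significant figure)
Black → 0 (second significant figure)
Black → ×1 multiplier
Gold → ±5% tolerance
80 × 1 = 80 Ω
Allowed range: 76 Ω to 84 Ω.
78.8 Ω lies inside that range.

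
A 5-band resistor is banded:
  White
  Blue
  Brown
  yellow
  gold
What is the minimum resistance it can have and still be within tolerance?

White → 9 (first significant figure)
Blue → 6 (second significant figure)
Brown → 1 (third significant figure)
Yellow → ×10^4 multiplier
Gold → ±5% tolerance
961 × 10000 = 9610000 Ω
Minimum = 9610000 × (1 − 5/100) = 9129500 Ω.

9129500 Ω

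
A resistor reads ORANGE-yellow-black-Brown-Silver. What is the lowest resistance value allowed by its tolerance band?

Orange → 3 (first significant figure)
Yellow → 4 (second significant figure)
Black → 0 (third significant figure)
Brown → ×10 multiplier
Silver → ±10% tolerance
340 × 10 = 3400 Ω
Lowest = 3400 × (1 − 10/100) = 3060 Ω.

3060 Ω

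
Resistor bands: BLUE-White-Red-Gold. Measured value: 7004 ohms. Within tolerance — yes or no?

Blue → 6 (first significant figure)
White → 9 (second significant figure)
Red → ×10^2 multiplier
Gold → ±5% tolerance
69 × 100 = 6900 Ω
Allowed range: 6555 Ω to 7245 Ω.
7004 ohms lies inside that range.

yes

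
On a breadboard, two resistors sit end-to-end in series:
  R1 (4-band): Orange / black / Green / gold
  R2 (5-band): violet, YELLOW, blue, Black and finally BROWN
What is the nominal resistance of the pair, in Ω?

R1: orange, black → 30; green ×10^5 → 3000000 Ω.
R2: violet, yellow, blue → 746; black ×1 → 746 Ω.
Series: 3000000 + 746 = 3000746 Ω.

3000746 Ω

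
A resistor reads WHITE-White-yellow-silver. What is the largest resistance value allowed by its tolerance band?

1089000 Ω

White → 9 (first significant figure)
White → 9 (second significant figure)
Yellow → ×10^4 multiplier
Silver → ±10% tolerance
99 × 10000 = 990000 Ω
Largest = 990000 × (1 + 10/100) = 1089000 Ω.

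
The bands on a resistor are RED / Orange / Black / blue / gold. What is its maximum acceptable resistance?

Red → 2 (first significant figure)
Orange → 3 (second significant figure)
Black → 0 (third significant figure)
Blue → ×10^6 multiplier
Gold → ±5% tolerance
230 × 1000000 = 230000000 Ω
Maximum = 230000000 × (1 + 5/100) = 241500000 Ω.

241500000 Ω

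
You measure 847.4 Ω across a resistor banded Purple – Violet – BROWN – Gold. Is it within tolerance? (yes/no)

Violet → 7 (first significant figure)
Violet → 7 (second significant figure)
Brown → ×10 multiplier
Gold → ±5% tolerance
77 × 10 = 770 Ω
Allowed range: 731.5 Ω to 808.5 Ω.
847.4 Ω lies outside that range.

no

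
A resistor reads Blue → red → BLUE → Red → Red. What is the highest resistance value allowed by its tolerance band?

Blue → 6 (first significant figure)
Red → 2 (second significant figure)
Blue → 6 (third significant figure)
Red → ×10^2 multiplier
Red → ±2% tolerance
626 × 100 = 62600 Ω
Highest = 62600 × (1 + 2/100) = 63852 Ω.

63852 Ω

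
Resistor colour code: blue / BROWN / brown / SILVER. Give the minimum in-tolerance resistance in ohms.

Blue → 6 (first significant figure)
Brown → 1 (second significant figure)
Brown → ×10 multiplier
Silver → ±10% tolerance
61 × 10 = 610 Ω
Minimum = 610 × (1 − 10/100) = 549 Ω.

549 Ω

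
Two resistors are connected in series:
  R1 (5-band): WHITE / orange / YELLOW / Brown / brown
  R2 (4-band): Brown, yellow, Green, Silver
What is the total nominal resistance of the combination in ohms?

1409340 Ω

R1: white, orange, yellow → 934; brown ×10 → 9340 Ω.
R2: brown, yellow → 14; green ×10^5 → 1400000 Ω.
Series: 9340 + 1400000 = 1409340 Ω.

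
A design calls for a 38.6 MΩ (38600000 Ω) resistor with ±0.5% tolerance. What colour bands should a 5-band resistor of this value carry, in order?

38600000 Ω = 386 × 10^5.
3 → orange
8 → grey
6 → blue
Multiplier 10^5 → green.
±0.5% tolerance → green.

orange, grey, blue, green, green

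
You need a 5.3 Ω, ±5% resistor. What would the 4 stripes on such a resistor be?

green, orange, gold, gold

5.3 Ω = 53 × 10^-1.
5 → green
3 → orange
Multiplier 10^-1 → gold.
±5% tolerance → gold.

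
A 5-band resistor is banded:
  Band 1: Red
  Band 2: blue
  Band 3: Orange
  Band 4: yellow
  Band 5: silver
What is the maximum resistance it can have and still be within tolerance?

Red → 2 (first significant figure)
Blue → 6 (second significant figure)
Orange → 3 (third significant figure)
Yellow → ×10^4 multiplier
Silver → ±10% tolerance
263 × 10000 = 2630000 Ω
Maximum = 2630000 × (1 + 10/100) = 2893000 Ω.

2893000 Ω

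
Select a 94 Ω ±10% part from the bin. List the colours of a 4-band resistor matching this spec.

94 Ω = 94 × 10^0.
9 → white
4 → yellow
Multiplier 10^0 → black.
±10% tolerance → silver.

white, yellow, black, silver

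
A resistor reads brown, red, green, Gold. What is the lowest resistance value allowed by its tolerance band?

Brown → 1 (first significant figure)
Red → 2 (second significant figure)
Green → ×10^5 multiplier
Gold → ±5% tolerance
12 × 100000 = 1200000 Ω
Lowest = 1200000 × (1 − 5/100) = 1140000 Ω.

1140000 Ω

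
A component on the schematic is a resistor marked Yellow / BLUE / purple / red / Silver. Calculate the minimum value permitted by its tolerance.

Yellow → 4 (first significant figure)
Blue → 6 (second significant figure)
Violet → 7 (third significant figure)
Red → ×10^2 multiplier
Silver → ±10% tolerance
467 × 100 = 46700 Ω
Minimum = 46700 × (1 − 10/100) = 42030 Ω.

42030 Ω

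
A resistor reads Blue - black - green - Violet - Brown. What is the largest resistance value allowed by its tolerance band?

Blue → 6 (first significant figure)
Black → 0 (second significant figure)
Green → 5 (third significant figure)
Violet → ×10^7 multiplier
Brown → ±1% tolerance
605 × 10000000 = 6050000000 Ω
Largest = 6050000000 × (1 + 1/100) = 6110500000 Ω.

6110500000 Ω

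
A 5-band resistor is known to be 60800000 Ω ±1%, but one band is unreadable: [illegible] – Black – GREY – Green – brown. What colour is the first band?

blue

60800000 Ω = 608 × 10^5.
The first band gives digit 6 of the significand, and 6 is blue.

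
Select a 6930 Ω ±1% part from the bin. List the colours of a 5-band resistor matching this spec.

blue, white, orange, brown, brown

6930 Ω = 693 × 10^1.
6 → blue
9 → white
3 → orange
Multiplier 10^1 → brown.
±1% tolerance → brown.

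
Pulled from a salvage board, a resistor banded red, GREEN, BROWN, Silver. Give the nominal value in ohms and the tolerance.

Red → 2 (first significant figure)
Green → 5 (second significant figure)
Brown → ×10 multiplier
Silver → ±10% tolerance
25 × 10 = 250 Ω

250 Ω ±10%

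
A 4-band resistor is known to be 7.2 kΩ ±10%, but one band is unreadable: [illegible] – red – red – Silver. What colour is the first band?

violet

7200 Ω = 72 × 10^2.
The first band gives digit 7 of the significand, and 7 is violet.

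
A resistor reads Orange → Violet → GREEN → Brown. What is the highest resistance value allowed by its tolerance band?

3737000 Ω

Orange → 3 (first significant figure)
Violet → 7 (second significant figure)
Green → ×10^5 multiplier
Brown → ±1% tolerance
37 × 100000 = 3700000 Ω
Highest = 3700000 × (1 + 1/100) = 3737000 Ω.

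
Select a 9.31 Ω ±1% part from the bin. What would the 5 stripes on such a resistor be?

9.31 Ω = 931 × 10^-2.
9 → white
3 → orange
1 → brown
Multiplier 10^-2 → silver.
±1% tolerance → brown.

white, orange, brown, silver, brown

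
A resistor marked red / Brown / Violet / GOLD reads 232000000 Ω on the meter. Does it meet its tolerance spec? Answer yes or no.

Red → 2 (first significant figure)
Brown → 1 (second significant figure)
Violet → ×10^7 multiplier
Gold → ±5% tolerance
21 × 10000000 = 210000000 Ω
Allowed range: 199500000 Ω to 220500000 Ω.
232000000 Ω lies outside that range.

no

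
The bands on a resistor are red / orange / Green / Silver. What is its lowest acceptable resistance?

2070000 Ω

Red → 2 (first significant figure)
Orange → 3 (second significant figure)
Green → ×10^5 multiplier
Silver → ±10% tolerance
23 × 100000 = 2300000 Ω
Lowest = 2300000 × (1 − 10/100) = 2070000 Ω.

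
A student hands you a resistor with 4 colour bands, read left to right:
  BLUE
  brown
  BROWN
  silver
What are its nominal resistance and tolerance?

Blue → 6 (first significant figure)
Brown → 1 (second significant figure)
Brown → ×10 multiplier
Silver → ±10% tolerance
61 × 10 = 610 Ω

610 Ω ±10%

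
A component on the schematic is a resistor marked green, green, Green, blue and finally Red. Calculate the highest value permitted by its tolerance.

566100000 Ω

Green → 5 (first significant figure)
Green → 5 (second significant figure)
Green → 5 (third significant figure)
Blue → ×10^6 multiplier
Red → ±2% tolerance
555 × 1000000 = 555000000 Ω
Highest = 555000000 × (1 + 2/100) = 566100000 Ω.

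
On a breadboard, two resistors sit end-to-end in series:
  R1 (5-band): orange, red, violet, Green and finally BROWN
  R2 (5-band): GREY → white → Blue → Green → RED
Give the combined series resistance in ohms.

R1: orange, red, violet → 327; green ×10^5 → 32700000 Ω.
R2: grey, white, blue → 896; green ×10^5 → 89600000 Ω.
Series: 32700000 + 89600000 = 122300000 Ω.

122300000 Ω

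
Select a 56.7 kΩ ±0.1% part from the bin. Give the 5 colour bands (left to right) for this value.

green, blue, violet, red, violet

56700 Ω = 567 × 10^2.
5 → green
6 → blue
7 → violet
Multiplier 10^2 → red.
±0.1% tolerance → violet.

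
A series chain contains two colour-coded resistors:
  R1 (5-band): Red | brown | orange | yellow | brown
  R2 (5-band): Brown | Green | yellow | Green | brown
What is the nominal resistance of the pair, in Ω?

17530000 Ω

R1: red, brown, orange → 213; yellow ×10^4 → 2130000 Ω.
R2: brown, green, yellow → 154; green ×10^5 → 15400000 Ω.
Series: 2130000 + 15400000 = 17530000 Ω.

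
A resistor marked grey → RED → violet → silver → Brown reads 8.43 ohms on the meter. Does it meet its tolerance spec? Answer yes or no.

Grey → 8 (first significant figure)
Red → 2 (second significant figure)
Violet → 7 (third significant figure)
Silver → ×0.01 multiplier
Brown → ±1% tolerance
827 × 0.01 = 8.27 Ω
Allowed range: 8.1873 Ω to 8.3527 Ω.
8.43 ohms lies outside that range.

no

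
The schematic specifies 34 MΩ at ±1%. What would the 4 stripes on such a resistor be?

orange, yellow, blue, brown

34000000 Ω = 34 × 10^6.
3 → orange
4 → yellow
Multiplier 10^6 → blue.
±1% tolerance → brown.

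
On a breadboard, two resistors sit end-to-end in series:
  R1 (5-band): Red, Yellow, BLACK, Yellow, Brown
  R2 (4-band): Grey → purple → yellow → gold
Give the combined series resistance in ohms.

3270000 Ω

R1: red, yellow, black → 240; yellow ×10^4 → 2400000 Ω.
R2: grey, violet → 87; yellow ×10^4 → 870000 Ω.
Series: 2400000 + 870000 = 3270000 Ω.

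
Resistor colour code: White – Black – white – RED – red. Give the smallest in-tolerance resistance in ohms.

89082 Ω

White → 9 (first significant figure)
Black → 0 (second significant figure)
White → 9 (third significant figure)
Red → ×10^2 multiplier
Red → ±2% tolerance
909 × 100 = 90900 Ω
Smallest = 90900 × (1 − 2/100) = 89082 Ω.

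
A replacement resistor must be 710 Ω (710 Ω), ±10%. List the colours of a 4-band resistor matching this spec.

violet, brown, brown, silver

710 Ω = 71 × 10^1.
7 → violet
1 → brown
Multiplier 10^1 → brown.
±10% tolerance → silver.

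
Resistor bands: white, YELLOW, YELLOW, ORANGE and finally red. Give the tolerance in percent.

±2%

The last band, red, is the tolerance band.
Red corresponds to ±2%.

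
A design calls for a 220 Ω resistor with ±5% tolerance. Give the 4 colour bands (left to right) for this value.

220 Ω = 22 × 10^1.
2 → red
2 → red
Multiplier 10^1 → brown.
±5% tolerance → gold.

red, red, brown, gold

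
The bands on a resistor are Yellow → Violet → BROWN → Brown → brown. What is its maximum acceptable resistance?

4757.1 Ω

Yellow → 4 (first significant figure)
Violet → 7 (second significant figure)
Brown → 1 (third significant figure)
Brown → ×10 multiplier
Brown → ±1% tolerance
471 × 10 = 4710 Ω
Maximum = 4710 × (1 + 1/100) = 4757.1 Ω.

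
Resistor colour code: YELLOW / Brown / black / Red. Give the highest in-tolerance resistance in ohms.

41.82 Ω

Yellow → 4 (first significant figure)
Brown → 1 (second significant figure)
Black → ×1 multiplier
Red → ±2% tolerance
41 × 1 = 41 Ω
Highest = 41 × (1 + 2/100) = 41.82 Ω.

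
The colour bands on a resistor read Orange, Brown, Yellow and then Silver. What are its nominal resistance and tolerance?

310000 Ω ±10%

Orange → 3 (first significant figure)
Brown → 1 (second significant figure)
Yellow → ×10^4 multiplier
Silver → ±10% tolerance
31 × 10000 = 310000 Ω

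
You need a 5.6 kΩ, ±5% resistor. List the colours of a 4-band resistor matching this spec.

5600 Ω = 56 × 10^2.
5 → green
6 → blue
Multiplier 10^2 → red.
±5% tolerance → gold.

green, blue, red, gold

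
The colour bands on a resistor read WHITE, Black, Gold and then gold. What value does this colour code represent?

White → 9 (first significant figure)
Black → 0 (second significant figure)
Gold → ×0.1 multiplier
90 × 0.1 = 9 Ω

9 Ω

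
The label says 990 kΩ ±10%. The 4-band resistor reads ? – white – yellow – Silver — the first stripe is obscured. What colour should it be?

white

990000 Ω = 99 × 10^4.
The first band gives digit 9 of the significand, and 9 is white.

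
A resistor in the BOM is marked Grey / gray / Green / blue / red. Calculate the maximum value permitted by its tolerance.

902700000 Ω

Grey → 8 (first significant figure)
Grey → 8 (second significant figure)
Green → 5 (third significant figure)
Blue → ×10^6 multiplier
Red → ±2% tolerance
885 × 1000000 = 885000000 Ω
Maximum = 885000000 × (1 + 2/100) = 902700000 Ω.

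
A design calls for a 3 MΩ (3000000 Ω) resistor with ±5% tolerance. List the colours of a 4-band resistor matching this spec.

3000000 Ω = 30 × 10^5.
3 → orange
0 → black
Multiplier 10^5 → green.
±5% tolerance → gold.

orange, black, green, gold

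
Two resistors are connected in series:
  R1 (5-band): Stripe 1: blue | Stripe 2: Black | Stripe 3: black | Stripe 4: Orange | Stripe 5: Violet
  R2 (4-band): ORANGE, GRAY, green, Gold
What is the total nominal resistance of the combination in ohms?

R1: blue, black, black → 600; orange ×10^3 → 600000 Ω.
R2: orange, grey → 38; green ×10^5 → 3800000 Ω.
Series: 600000 + 3800000 = 4400000 Ω.

4400000 Ω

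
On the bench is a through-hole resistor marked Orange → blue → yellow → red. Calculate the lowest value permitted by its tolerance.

352800 Ω

Orange → 3 (first significant figure)
Blue → 6 (second significant figure)
Yellow → ×10^4 multiplier
Red → ±2% tolerance
36 × 10000 = 360000 Ω
Lowest = 360000 × (1 − 2/100) = 352800 Ω.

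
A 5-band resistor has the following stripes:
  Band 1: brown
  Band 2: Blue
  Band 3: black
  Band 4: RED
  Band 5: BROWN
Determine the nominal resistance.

Brown → 1 (first significant figure)
Blue → 6 (second significant figure)
Black → 0 (third significant figure)
Red → ×10^2 multiplier
160 × 100 = 16000 Ω

16000 Ω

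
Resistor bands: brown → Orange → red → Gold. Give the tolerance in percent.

±5%

The last band, gold, is the tolerance band.
Gold corresponds to ±5%.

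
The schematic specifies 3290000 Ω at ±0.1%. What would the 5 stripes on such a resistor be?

3290000 Ω = 329 × 10^4.
3 → orange
2 → red
9 → white
Multiplier 10^4 → yellow.
±0.1% tolerance → violet.

orange, red, white, yellow, violet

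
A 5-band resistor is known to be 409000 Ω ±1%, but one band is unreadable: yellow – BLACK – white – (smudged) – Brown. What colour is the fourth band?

orange

409000 Ω = 409 × 10^3.
The fourth band is the multiplier, 10^3, which is orange.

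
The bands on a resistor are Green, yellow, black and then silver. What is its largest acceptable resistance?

Green → 5 (first significant figure)
Yellow → 4 (second significant figure)
Black → ×1 multiplier
Silver → ±10% tolerance
54 × 1 = 54 Ω
Largest = 54 × (1 + 10/100) = 59.4 Ω.

59.4 Ω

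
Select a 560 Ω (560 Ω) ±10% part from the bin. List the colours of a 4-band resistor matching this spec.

green, blue, brown, silver

560 Ω = 56 × 10^1.
5 → green
6 → blue
Multiplier 10^1 → brown.
±10% tolerance → silver.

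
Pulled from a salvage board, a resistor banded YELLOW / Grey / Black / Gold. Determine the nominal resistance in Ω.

Yellow → 4 (first significant figure)
Grey → 8 (second significant figure)
Black → ×1 multiplier
48 × 1 = 48 Ω

48 Ω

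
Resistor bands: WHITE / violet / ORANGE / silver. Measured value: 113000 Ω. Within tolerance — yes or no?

no

White → 9 (first significant figure)
Violet → 7 (second significant figure)
Orange → ×10^3 multiplier
Silver → ±10% tolerance
97 × 1000 = 97000 Ω
Allowed range: 87300 Ω to 106700 Ω.
113000 Ω lies outside that range.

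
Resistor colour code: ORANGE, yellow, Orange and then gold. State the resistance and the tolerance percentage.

34000 Ω ±5%

Orange → 3 (first significant figure)
Yellow → 4 (second significant figure)
Orange → ×10^3 multiplier
Gold → ±5% tolerance
34 × 1000 = 34000 Ω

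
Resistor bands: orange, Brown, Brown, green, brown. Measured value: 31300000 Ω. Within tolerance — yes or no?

Orange → 3 (first significant figure)
Brown → 1 (second significant figure)
Brown → 1 (third significant figure)
Green → ×10^5 multiplier
Brown → ±1% tolerance
311 × 100000 = 31100000 Ω
Allowed range: 30789000 Ω to 31411000 Ω.
31300000 Ω lies inside that range.

yes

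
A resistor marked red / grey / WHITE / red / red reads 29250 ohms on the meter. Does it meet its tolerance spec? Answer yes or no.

Red → 2 (first significant figure)
Grey → 8 (second significant figure)
White → 9 (third significant figure)
Red → ×10^2 multiplier
Red → ±2% tolerance
289 × 100 = 28900 Ω
Allowed range: 28322 Ω to 29478 Ω.
29250 ohms lies inside that range.

yes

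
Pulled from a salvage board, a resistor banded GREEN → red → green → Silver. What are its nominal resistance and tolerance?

Green → 5 (first significant figure)
Red → 2 (second significant figure)
Green → ×10^5 multiplier
Silver → ±10% tolerance
52 × 100000 = 5200000 Ω

5200000 Ω ±10%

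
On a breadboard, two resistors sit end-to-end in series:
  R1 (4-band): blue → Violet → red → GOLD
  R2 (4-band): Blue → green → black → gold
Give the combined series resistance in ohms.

6765 Ω

R1: blue, violet → 67; red ×10^2 → 6700 Ω.
R2: blue, green → 65; black ×1 → 65 Ω.
Series: 6700 + 65 = 6765 Ω.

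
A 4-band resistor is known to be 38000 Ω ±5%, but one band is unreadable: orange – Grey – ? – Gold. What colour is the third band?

38000 Ω = 38 × 10^3.
The third band is the multiplier, 10^3, which is orange.

orange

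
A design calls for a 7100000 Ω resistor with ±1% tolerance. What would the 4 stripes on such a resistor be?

7100000 Ω = 71 × 10^5.
7 → violet
1 → brown
Multiplier 10^5 → green.
±1% tolerance → brown.

violet, brown, green, brown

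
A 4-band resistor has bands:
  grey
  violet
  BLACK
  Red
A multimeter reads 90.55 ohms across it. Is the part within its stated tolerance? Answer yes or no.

no

Grey → 8 (first significant figure)
Violet → 7 (second significant figure)
Black → ×1 multiplier
Red → ±2% tolerance
87 × 1 = 87 Ω
Allowed range: 85.26 Ω to 88.74 Ω.
90.55 ohms lies outside that range.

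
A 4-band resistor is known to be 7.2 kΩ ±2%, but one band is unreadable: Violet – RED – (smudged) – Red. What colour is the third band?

7200 Ω = 72 × 10^2.
The third band is the multiplier, 10^2, which is red.

red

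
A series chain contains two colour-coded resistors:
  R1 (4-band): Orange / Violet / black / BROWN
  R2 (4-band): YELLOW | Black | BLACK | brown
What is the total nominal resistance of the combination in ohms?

77 Ω

R1: orange, violet → 37; black ×1 → 37 Ω.
R2: yellow, black → 40; black ×1 → 40 Ω.
Series: 37 + 40 = 77 Ω.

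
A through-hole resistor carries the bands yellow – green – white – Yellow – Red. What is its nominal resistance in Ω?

Yellow → 4 (first significant figure)
Green → 5 (second significant figure)
White → 9 (third significant figure)
Yellow → ×10^4 multiplier
459 × 10000 = 4590000 Ω

4590000 Ω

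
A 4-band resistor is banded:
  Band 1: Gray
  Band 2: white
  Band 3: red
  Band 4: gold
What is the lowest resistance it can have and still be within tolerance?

8455 Ω

Grey → 8 (first significant figure)
White → 9 (second significant figure)
Red → ×10^2 multiplier
Gold → ±5% tolerance
89 × 100 = 8900 Ω
Lowest = 8900 × (1 − 5/100) = 8455 Ω.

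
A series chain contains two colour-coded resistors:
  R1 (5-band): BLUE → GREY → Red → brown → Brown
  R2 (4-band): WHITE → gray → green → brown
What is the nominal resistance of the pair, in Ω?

R1: blue, grey, red → 682; brown ×10 → 6820 Ω.
R2: white, grey → 98; green ×10^5 → 9800000 Ω.
Series: 6820 + 9800000 = 9806820 Ω.

9806820 Ω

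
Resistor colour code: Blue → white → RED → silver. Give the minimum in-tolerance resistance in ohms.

6210 Ω

Blue → 6 (first significant figure)
White → 9 (second significant figure)
Red → ×10^2 multiplier
Silver → ±10% tolerance
69 × 100 = 6900 Ω
Minimum = 6900 × (1 − 10/100) = 6210 Ω.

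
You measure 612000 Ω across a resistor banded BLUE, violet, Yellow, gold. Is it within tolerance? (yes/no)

Blue → 6 (first significant figure)
Violet → 7 (second significant figure)
Yellow → ×10^4 multiplier
Gold → ±5% tolerance
67 × 10000 = 670000 Ω
Allowed range: 636500 Ω to 703500 Ω.
612000 Ω lies outside that range.

no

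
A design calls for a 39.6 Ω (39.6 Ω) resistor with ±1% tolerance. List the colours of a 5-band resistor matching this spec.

orange, white, blue, gold, brown

39.6 Ω = 396 × 10^-1.
3 → orange
9 → white
6 → blue
Multiplier 10^-1 → gold.
±1% tolerance → brown.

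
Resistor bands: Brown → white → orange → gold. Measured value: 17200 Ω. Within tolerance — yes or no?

no

Brown → 1 (first significant figure)
White → 9 (second significant figure)
Orange → ×10^3 multiplier
Gold → ±5% tolerance
19 × 1000 = 19000 Ω
Allowed range: 18050 Ω to 19950 Ω.
17200 Ω lies outside that range.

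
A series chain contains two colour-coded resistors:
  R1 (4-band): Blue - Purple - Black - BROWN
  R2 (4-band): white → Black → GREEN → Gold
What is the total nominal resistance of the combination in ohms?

R1: blue, violet → 67; black ×1 → 67 Ω.
R2: white, black → 90; green ×10^5 → 9000000 Ω.
Series: 67 + 9000000 = 9000067 Ω.

9000067 Ω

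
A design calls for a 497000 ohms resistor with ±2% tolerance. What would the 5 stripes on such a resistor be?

497000 Ω = 497 × 10^3.
4 → yellow
9 → white
7 → violet
Multiplier 10^3 → orange.
±2% tolerance → red.

yellow, white, violet, orange, red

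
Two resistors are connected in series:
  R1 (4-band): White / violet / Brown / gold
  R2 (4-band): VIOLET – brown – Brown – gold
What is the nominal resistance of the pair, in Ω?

1680 Ω

R1: white, violet → 97; brown ×10 → 970 Ω.
R2: violet, brown → 71; brown ×10 → 710 Ω.
Series: 970 + 710 = 1680 Ω.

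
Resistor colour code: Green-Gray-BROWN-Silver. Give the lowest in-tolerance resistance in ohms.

522 Ω

Green → 5 (first significant figure)
Grey → 8 (second significant figure)
Brown → ×10 multiplier
Silver → ±10% tolerance
58 × 10 = 580 Ω
Lowest = 580 × (1 − 10/100) = 522 Ω.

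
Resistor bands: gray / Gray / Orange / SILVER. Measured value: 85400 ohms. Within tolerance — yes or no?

yes

Grey → 8 (first significant figure)
Grey → 8 (second significant figure)
Orange → ×10^3 multiplier
Silver → ±10% tolerance
88 × 1000 = 88000 Ω
Allowed range: 79200 Ω to 96800 Ω.
85400 ohms lies inside that range.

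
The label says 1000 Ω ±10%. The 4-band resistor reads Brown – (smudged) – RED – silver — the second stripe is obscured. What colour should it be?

1000 Ω = 10 × 10^2.
The second band gives digit 0 of the significand, and 0 is black.

black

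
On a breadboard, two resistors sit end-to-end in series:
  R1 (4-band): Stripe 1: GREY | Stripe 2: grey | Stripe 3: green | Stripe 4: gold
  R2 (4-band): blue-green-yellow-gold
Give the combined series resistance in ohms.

9450000 Ω

R1: grey, grey → 88; green ×10^5 → 8800000 Ω.
R2: blue, green → 65; yellow ×10^4 → 650000 Ω.
Series: 8800000 + 650000 = 9450000 Ω.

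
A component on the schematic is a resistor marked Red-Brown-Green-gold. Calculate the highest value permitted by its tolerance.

Red → 2 (first significant figure)
Brown → 1 (second significant figure)
Green → ×10^5 multiplier
Gold → ±5% tolerance
21 × 100000 = 2100000 Ω
Highest = 2100000 × (1 + 5/100) = 2205000 Ω.

2205000 Ω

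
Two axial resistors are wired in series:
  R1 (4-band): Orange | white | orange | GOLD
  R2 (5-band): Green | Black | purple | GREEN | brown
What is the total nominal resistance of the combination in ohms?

50739000 Ω

R1: orange, white → 39; orange ×10^3 → 39000 Ω.
R2: green, black, violet → 507; green ×10^5 → 50700000 Ω.
Series: 39000 + 50700000 = 50739000 Ω.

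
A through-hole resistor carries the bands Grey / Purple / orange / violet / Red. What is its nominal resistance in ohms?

Grey → 8 (first significant figure)
Violet → 7 (second significant figure)
Orange → 3 (third significant figure)
Violet → ×10^7 multiplier
873 × 10000000 = 8730000000 Ω

8730000000 Ω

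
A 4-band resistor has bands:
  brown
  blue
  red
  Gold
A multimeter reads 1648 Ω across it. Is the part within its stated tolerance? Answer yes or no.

yes

Brown → 1 (first significant figure)
Blue → 6 (second significant figure)
Red → ×10^2 multiplier
Gold → ±5% tolerance
16 × 100 = 1600 Ω
Allowed range: 1520 Ω to 1680 Ω.
1648 Ω lies inside that range.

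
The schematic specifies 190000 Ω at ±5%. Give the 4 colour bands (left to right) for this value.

brown, white, yellow, gold

190000 Ω = 19 × 10^4.
1 → brown
9 → white
Multiplier 10^4 → yellow.
±5% tolerance → gold.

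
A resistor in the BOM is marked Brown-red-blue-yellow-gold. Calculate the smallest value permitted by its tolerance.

Brown → 1 (first significant figure)
Red → 2 (second significant figure)
Blue → 6 (third significant figure)
Yellow → ×10^4 multiplier
Gold → ±5% tolerance
126 × 10000 = 1260000 Ω
Smallest = 1260000 × (1 − 5/100) = 1197000 Ω.

1197000 Ω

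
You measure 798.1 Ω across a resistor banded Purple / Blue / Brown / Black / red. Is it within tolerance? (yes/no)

Violet → 7 (first significant figure)
Blue → 6 (second significant figure)
Brown → 1 (third significant figure)
Black → ×1 multiplier
Red → ±2% tolerance
761 × 1 = 761 Ω
Allowed range: 745.78 Ω to 776.22 Ω.
798.1 Ω lies outside that range.

no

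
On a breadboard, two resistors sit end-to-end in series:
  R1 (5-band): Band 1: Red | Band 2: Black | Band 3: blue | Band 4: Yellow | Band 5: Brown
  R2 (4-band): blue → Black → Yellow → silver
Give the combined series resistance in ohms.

R1: red, black, blue → 206; yellow ×10^4 → 2060000 Ω.
R2: blue, black → 60; yellow ×10^4 → 600000 Ω.
Series: 2060000 + 600000 = 2660000 Ω.

2660000 Ω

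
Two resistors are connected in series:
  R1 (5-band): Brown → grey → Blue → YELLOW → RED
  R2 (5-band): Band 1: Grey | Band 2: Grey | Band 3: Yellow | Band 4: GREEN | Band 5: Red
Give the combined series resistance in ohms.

90260000 Ω

R1: brown, grey, blue → 186; yellow ×10^4 → 1860000 Ω.
R2: grey, grey, yellow → 884; green ×10^5 → 88400000 Ω.
Series: 1860000 + 88400000 = 90260000 Ω.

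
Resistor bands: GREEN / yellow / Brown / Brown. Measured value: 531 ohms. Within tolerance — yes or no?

no

Green → 5 (first significant figure)
Yellow → 4 (second significant figure)
Brown → ×10 multiplier
Brown → ±1% tolerance
54 × 10 = 540 Ω
Allowed range: 534.6 Ω to 545.4 Ω.
531 ohms lies outside that range.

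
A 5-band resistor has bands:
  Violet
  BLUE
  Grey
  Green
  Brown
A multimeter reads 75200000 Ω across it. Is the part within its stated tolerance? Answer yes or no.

Violet → 7 (first significant figure)
Blue → 6 (second significant figure)
Grey → 8 (third significant figure)
Green → ×10^5 multiplier
Brown → ±1% tolerance
768 × 100000 = 76800000 Ω
Allowed range: 76032000 Ω to 77568000 Ω.
75200000 Ω lies outside that range.

no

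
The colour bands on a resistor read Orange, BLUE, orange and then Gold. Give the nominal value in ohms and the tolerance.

Orange → 3 (first significant figure)
Blue → 6 (second significant figure)
Orange → ×10^3 multiplier
Gold → ±5% tolerance
36 × 1000 = 36000 Ω

36000 Ω ±5%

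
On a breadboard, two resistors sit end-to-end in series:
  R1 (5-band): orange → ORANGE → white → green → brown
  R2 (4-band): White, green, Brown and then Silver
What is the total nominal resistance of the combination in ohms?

33900950 Ω

R1: orange, orange, white → 339; green ×10^5 → 33900000 Ω.
R2: white, green → 95; brown ×10 → 950 Ω.
Series: 33900000 + 950 = 33900950 Ω.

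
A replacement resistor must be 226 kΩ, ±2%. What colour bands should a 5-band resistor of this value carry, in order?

red, red, blue, orange, red

226000 Ω = 226 × 10^3.
2 → red
2 → red
6 → blue
Multiplier 10^3 → orange.
±2% tolerance → red.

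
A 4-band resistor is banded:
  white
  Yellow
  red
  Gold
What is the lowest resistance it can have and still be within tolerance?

White → 9 (first significant figure)
Yellow → 4 (second significant figure)
Red → ×10^2 multiplier
Gold → ±5% tolerance
94 × 100 = 9400 Ω
Lowest = 9400 × (1 − 5/100) = 8930 Ω.

8930 Ω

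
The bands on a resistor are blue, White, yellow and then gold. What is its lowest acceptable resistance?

655500 Ω

Blue → 6 (first significant figure)
White → 9 (second significant figure)
Yellow → ×10^4 multiplier
Gold → ±5% tolerance
69 × 10000 = 690000 Ω
Lowest = 690000 × (1 − 5/100) = 655500 Ω.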